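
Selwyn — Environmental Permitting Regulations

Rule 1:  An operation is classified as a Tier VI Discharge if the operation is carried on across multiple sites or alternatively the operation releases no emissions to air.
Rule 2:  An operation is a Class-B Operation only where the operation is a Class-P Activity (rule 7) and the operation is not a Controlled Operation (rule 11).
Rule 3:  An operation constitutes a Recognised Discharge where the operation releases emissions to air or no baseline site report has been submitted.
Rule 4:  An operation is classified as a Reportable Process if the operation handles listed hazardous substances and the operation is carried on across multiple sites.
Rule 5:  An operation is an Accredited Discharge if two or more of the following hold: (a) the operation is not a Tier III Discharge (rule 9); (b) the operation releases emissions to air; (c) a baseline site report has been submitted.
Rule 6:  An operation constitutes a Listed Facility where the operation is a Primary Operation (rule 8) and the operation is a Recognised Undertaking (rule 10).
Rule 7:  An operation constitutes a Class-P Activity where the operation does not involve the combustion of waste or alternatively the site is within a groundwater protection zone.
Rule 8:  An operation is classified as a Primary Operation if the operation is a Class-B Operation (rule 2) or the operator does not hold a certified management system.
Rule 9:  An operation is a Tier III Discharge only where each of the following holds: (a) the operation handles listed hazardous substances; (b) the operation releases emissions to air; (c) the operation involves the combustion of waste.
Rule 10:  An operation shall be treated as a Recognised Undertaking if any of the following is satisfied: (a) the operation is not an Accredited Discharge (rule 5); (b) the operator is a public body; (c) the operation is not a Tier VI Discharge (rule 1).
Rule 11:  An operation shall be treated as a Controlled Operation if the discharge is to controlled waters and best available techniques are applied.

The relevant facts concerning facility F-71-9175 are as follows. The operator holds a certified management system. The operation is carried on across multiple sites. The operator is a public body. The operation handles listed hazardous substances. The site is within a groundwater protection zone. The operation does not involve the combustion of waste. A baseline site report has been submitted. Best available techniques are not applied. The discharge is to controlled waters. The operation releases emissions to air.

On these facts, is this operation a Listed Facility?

rule 7 — Class-P Activity: [the operation does not involve the combustion of waste? yes] OR [the site is within a groundwater protection zone? yes] → satisfied.
rule 11 — Controlled Operation: [the discharge is to controlled waters? yes] AND [best available techniques are applied? no] → not satisfied.
rule 2 — Class-B Operation: [Class-P Activity (rule 7)? yes] AND [not a Controlled Operation (rule 11)? yes] → satisfied.
rule 8 — Primary Operation: [Class-B Operation (rule 2)? yes] OR [the operator does not hold a certified management system? no] → satisfied.
rule 9 — Tier III Discharge: [the operation handles listed hazardous substances? yes] AND [the operation releases emissions to air? yes] AND [the operation involves the combustion of waste? no] → not satisfied.
rule 5 — Accredited Discharge: not a Tier III Discharge (rule 9)? yes; the operation releases emissions to air? yes; a baseline site report has been submitted? yes — 3 of 3 hold (need ≥2) → satisfied.
rule 1 — Tier VI Discharge: [the operation is carried on across multiple sites? yes] OR [the operation releases no emissions to air? no] → satisfied.
rule 10 — Recognised Undertaking: [not an Accredited Discharge (rule 5)? no] OR [the operator is a public body? yes] OR [not a Tier VI Discharge (rule 1)? no] → satisfied.
rule 6 — Listed Facility: [Primary Operation (rule 8)? yes] AND [Recognised Undertaking (rule 10)? yes] → satisfied.

Yes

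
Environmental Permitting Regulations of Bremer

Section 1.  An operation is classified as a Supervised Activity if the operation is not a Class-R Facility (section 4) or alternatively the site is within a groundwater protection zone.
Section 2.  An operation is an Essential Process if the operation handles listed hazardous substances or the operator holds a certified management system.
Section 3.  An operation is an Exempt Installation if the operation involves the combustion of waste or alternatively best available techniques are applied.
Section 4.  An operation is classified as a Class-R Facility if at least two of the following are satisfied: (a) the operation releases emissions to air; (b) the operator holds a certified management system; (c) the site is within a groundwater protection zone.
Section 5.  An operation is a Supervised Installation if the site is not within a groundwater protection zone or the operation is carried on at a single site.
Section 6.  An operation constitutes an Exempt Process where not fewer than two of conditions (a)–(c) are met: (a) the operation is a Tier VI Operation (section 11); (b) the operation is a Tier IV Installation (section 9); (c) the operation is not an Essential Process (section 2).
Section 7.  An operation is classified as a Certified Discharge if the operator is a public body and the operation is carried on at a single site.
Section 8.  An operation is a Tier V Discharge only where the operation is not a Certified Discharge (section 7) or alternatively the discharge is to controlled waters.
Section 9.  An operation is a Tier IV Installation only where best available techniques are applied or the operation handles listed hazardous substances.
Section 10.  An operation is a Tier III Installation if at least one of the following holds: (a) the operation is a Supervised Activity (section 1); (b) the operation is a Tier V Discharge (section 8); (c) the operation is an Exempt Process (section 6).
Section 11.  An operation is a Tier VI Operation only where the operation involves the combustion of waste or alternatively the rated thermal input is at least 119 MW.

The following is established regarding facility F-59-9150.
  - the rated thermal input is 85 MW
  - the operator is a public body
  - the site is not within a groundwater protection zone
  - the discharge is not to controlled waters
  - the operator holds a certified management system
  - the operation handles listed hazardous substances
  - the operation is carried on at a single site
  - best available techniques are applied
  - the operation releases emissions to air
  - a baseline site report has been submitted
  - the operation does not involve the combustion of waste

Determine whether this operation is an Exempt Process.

Under section 11: the operation involves the combustion of waste? no; or rated thermal input: 85 MW ≥ 119 MW? no. So the operation is not a Tier VI Operation.
Under section 9: best available techniques are applied? yes; or the operation handles listed hazardous substances? yes. So the operation is a Tier IV Installation.
Under section 2: the operation handles listed hazardous substances? yes; or the operator holds a certified management system? yes. So the operation is an Essential Process.
Under section 6: Tier VI Operation (section 11)? no; Tier IV Installation (section 9)? yes; not an Essential Process (section 2)? no — 1 of 3 hold (need ≥2) → not satisfied.

No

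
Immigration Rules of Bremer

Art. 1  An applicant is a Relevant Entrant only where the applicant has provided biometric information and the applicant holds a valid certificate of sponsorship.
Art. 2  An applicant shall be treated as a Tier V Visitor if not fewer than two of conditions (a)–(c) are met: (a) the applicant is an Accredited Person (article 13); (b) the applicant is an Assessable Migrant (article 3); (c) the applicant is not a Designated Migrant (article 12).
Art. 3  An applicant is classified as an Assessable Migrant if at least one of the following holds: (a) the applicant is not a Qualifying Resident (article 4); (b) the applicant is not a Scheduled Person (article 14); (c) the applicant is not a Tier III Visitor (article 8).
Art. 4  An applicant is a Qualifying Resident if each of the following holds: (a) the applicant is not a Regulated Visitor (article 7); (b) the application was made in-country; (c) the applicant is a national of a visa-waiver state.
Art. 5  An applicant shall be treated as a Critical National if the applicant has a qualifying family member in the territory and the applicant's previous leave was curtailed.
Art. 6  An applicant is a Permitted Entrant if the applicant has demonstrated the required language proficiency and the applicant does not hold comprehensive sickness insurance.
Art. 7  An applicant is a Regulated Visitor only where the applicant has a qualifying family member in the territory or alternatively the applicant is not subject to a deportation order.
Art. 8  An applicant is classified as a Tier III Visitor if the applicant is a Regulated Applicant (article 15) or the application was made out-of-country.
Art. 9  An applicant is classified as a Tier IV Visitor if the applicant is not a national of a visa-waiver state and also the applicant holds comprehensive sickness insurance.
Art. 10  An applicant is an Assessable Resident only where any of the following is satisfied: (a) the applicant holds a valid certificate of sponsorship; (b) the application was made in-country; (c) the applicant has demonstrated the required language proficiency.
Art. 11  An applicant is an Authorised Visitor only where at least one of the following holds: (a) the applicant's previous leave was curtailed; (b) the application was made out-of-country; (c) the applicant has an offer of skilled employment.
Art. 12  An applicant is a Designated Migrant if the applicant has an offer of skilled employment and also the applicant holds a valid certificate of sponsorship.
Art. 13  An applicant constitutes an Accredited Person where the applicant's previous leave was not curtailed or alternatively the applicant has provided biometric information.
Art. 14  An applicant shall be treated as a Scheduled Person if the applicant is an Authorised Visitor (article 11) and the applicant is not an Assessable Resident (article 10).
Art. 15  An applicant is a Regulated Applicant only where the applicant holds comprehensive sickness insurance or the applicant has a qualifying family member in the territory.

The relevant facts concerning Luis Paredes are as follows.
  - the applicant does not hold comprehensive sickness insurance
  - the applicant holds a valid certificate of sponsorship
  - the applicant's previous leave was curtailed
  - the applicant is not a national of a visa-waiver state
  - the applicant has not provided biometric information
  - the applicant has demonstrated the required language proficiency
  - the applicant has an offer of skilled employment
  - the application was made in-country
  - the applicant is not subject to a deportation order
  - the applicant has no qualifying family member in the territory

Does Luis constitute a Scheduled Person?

Under article 11: the applicant's previous leave was curtailed? yes; or the application was made out-of-country? no; or the applicant has an offer of skilled employment? yes. So the applicant is an Authorised Visitor.
Under article 10: the applicant holds a valid certificate of sponsorship? yes; or the application was made in-country? yes; or the applicant has demonstrated the required language proficiency? yes. So the applicant is an Assessable Resident.
Under article 14: Authorised Visitor (article 11)? yes; and not an Assessable Resident (article 10)? no. So the applicant is not a Scheduled Person.

No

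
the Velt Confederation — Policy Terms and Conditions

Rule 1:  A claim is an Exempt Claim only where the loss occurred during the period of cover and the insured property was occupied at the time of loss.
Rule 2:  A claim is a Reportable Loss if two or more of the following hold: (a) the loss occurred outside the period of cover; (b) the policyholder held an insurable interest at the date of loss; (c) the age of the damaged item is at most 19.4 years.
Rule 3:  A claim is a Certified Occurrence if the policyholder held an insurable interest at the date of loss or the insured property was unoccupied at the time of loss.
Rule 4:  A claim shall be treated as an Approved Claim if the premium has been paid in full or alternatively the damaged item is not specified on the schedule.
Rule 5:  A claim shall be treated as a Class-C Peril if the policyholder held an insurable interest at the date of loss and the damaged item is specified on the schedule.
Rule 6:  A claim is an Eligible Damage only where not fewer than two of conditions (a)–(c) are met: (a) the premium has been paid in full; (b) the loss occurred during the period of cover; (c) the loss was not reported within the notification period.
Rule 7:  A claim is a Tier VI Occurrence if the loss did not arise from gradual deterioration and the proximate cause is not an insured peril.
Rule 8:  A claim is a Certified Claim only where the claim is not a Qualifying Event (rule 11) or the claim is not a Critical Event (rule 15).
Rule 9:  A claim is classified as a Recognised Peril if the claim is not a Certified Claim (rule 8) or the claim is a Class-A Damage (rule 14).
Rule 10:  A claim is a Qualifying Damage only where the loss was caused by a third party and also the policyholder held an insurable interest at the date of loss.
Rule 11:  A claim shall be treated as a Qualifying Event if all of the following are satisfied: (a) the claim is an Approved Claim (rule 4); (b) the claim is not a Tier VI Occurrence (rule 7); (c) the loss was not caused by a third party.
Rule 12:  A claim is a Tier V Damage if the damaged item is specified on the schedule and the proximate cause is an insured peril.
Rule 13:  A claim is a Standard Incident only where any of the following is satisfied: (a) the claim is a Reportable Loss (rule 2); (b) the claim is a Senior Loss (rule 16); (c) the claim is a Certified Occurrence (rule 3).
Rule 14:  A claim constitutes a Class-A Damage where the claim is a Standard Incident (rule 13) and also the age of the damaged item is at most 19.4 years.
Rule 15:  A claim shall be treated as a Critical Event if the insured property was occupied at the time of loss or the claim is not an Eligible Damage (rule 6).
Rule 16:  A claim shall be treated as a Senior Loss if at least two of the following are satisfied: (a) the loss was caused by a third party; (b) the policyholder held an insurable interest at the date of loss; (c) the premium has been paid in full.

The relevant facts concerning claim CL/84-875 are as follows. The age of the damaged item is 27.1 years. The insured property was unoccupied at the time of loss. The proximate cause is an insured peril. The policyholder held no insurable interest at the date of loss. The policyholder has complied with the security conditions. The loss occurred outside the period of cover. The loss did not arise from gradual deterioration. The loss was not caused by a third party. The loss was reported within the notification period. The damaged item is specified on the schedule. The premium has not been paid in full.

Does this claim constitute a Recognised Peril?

Under rule 4: the premium has been paid in full? no; or the damaged item is not specified on the schedule? no. So the claim is not an Approved Claim.
Under rule 7: the loss did not arise from gradual deterioration? yes; and the proximate cause is not an insured peril? no. So the claim is not a Tier VI Occurrence.
Under rule 11: Approved Claim (rule 4)? no; and not a Tier VI Occurrence (rule 7)? yes; and the loss was not caused by a third party? yes. So the claim is not a Qualifying Event.
Under rule 6: the premium has been paid in full? no; the loss occurred during the period of cover? no; the loss was not reported within the notification period? no — 0 of 3 hold (need ≥2) → not satisfied.
Under rule 15: the insured property was occupied at the time of loss? no; or not an Eligible Damage (rule 6)? yes. So the claim is a Critical Event.
Under rule 8: not a Qualifying Event (rule 11)? yes; or not a Critical Event (rule 15)? no. So the claim is a Certified Claim.
Under rule 2: the loss occurred outside the period of cover? yes; the policyholder held an insurable interest at the date of loss? no; age of the damaged item: 27.1 years ≤ 19.4 years? no — 1 of 3 hold (need ≥2) → not satisfied.
Under rule 16: the loss was caused by a third party? no; the policyholder held an insurable interest at the date of loss? no; the premium has been paid in full? no — 0 of 3 hold (need ≥2) → not satisfied.
Under rule 3: the policyholder held an insurable interest at the date of loss? no; or the insured property was unoccupied at the time of loss? yes. So the claim is a Certified Occurrence.
Under rule 13: Reportable Loss (rule 2)? no; or Senior Loss (rule 16)? no; or Certified Occurrence (rule 3)? yes. So the claim is a Standard Incident.
Under rule 14: Standard Incident (rule 13)? yes; and age of the damaged item: 27.1 years ≤ 19.4 years? no. So the claim is not a Class-A Damage.
Under rule 9: not a Certified Claim (rule 8)? no; or Class-A Damage (rule 14)? no. So the claim is not a Recognised Peril.

No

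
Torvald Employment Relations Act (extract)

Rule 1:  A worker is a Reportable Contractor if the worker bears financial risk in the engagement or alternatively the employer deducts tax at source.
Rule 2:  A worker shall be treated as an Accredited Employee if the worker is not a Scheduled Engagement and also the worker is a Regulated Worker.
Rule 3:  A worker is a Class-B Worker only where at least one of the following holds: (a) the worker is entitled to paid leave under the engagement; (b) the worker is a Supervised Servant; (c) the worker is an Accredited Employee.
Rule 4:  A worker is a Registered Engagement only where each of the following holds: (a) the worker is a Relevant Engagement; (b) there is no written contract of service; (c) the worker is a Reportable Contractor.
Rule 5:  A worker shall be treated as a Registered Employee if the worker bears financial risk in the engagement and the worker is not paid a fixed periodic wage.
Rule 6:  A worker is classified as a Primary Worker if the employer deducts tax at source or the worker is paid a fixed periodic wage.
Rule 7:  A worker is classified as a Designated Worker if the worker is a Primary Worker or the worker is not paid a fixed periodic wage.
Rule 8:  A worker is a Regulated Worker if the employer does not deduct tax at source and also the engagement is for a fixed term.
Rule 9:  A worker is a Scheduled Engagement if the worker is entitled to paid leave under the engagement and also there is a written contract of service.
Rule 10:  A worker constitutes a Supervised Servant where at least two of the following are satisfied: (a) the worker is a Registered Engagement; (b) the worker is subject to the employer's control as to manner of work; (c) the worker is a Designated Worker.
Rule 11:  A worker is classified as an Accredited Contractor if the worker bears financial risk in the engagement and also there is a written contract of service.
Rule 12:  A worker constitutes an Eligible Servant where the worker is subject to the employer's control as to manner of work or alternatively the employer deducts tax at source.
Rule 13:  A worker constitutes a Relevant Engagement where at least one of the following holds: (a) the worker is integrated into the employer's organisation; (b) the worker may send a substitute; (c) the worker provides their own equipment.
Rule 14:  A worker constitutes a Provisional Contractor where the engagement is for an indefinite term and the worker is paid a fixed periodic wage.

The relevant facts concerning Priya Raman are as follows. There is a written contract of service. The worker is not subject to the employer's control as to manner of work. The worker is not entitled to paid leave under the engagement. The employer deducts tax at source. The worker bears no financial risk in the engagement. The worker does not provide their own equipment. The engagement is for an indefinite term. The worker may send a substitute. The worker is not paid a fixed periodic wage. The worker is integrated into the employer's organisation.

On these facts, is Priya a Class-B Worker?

No

Under rule 13: the worker is integrated into the employer's organisation? yes; or the worker may send a substitute? yes; or the worker provides their own equipment? no. So the worker is a Relevant Engagement.
Under rule 1: the worker bears financial risk in the engagement? no; or the employer deducts tax at source? yes. So the worker is a Reportable Contractor.
Under rule 4: Relevant Engagement (rule 13)? yes; and there is no written contract of service? no; and Reportable Contractor (rule 1)? yes. So the worker is not a Registered Engagement.
Under rule 6: the employer deducts tax at source? yes; or the worker is paid a fixed periodic wage? no. So the worker is a Primary Worker.
Under rule 7: Primary Worker (rule 6)? yes; or the worker is not paid a fixed periodic wage? yes. So the worker is a Designated Worker.
Under rule 10: Registered Engagement (rule 4)? no; the worker is subject to the employer's control as to manner of work? no; Designated Worker (rule 7)? yes — 1 of 3 hold (need ≥2) → not satisfied.
Under rule 9: the worker is entitled to paid leave under the engagement? no; and there is a written contract of service? yes. So the worker is not a Scheduled Engagement.
Under rule 8: the employer does not deduct tax at source? no; and the engagement is for a fixed term? no. So the worker is not a Regulated Worker.
Under rule 2: not a Scheduled Engagement (rule 9)? yes; and Regulated Worker (rule 8)? no. So the worker is not an Accredited Employee.
Under rule 3: the worker is entitled to paid leave under the engagement? no; or Supervised Servant (rule 10)? no; or Accredited Employee (rule 2)? no. So the worker is not a Class-B Worker.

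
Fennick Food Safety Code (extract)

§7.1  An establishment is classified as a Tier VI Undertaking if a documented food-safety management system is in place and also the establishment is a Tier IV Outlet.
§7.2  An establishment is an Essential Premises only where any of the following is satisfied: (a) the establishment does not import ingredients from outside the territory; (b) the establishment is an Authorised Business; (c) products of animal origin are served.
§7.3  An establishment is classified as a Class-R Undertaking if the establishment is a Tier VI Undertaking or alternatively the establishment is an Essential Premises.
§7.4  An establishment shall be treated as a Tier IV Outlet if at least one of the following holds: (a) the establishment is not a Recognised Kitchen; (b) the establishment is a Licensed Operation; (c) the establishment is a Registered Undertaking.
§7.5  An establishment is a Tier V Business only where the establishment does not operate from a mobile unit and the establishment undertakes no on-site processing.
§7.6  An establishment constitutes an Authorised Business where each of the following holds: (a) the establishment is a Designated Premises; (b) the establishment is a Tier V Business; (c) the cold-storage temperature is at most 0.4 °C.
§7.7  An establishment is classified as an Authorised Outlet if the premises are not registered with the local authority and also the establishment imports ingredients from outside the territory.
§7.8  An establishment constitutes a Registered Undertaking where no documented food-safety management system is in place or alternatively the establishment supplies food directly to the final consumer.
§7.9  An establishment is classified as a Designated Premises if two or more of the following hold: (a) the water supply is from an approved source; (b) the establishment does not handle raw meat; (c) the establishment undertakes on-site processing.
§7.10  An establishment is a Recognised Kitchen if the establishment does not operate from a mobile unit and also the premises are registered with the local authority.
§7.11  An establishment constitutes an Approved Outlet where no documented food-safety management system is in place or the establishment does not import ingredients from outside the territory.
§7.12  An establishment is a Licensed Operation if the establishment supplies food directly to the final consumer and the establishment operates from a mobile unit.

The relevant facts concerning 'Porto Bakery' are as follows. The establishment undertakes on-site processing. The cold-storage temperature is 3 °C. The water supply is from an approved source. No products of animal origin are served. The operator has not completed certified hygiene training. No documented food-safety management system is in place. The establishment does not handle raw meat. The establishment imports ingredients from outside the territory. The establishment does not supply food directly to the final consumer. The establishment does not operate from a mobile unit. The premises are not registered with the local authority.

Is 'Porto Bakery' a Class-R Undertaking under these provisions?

No

§7.10 — Recognised Kitchen: [the establishment does not operate from a mobile unit? yes] AND [the premises are registered with the local authority? no] → not satisfied.
§7.12 — Licensed Operation: [the establishment supplies food directly to the final consumer? no] AND [the establishment operates from a mobile unit? no] → not satisfied.
§7.8 — Registered Undertaking: [no documented food-safety management system is in place? yes] OR [the establishment supplies food directly to the final consumer? no] → satisfied.
§7.4 — Tier IV Outlet: [not a Recognised Kitchen (§7.10)? yes] OR [Licensed Operation (§7.12)? no] OR [Registered Undertaking (§7.8)? yes] → satisfied.
§7.1 — Tier VI Undertaking: [a documented food-safety management system is in place? no] AND [Tier IV Outlet (§7.4)? yes] → not satisfied.
§7.9 — Designated Premises: the water supply is from an approved source? yes; the establishment does not handle raw meat? yes; the establishment undertakes on-site processing? yes — 3 of 3 hold (need ≥2) → satisfied.
§7.5 — Tier V Business: [the establishment does not operate from a mobile unit? yes] AND [the establishment undertakes no on-site processing? no] → not satisfied.
§7.6 — Authorised Business: [Designated Premises (§7.9)? yes] AND [Tier V Business (§7.5)? no] AND [cold-storage temperature: 3 °C ≤ 0.4 °C? no] → not satisfied.
§7.2 — Essential Premises: [the establishment does not import ingredients from outside the territory? no] OR [Authorised Business (§7.6)? no] OR [products of animal origin are served? no] → not satisfied.
§7.3 — Class-R Undertaking: [Tier VI Undertaking (§7.1)? no] OR [Essential Premises (§7.2)? no] → not satisfied.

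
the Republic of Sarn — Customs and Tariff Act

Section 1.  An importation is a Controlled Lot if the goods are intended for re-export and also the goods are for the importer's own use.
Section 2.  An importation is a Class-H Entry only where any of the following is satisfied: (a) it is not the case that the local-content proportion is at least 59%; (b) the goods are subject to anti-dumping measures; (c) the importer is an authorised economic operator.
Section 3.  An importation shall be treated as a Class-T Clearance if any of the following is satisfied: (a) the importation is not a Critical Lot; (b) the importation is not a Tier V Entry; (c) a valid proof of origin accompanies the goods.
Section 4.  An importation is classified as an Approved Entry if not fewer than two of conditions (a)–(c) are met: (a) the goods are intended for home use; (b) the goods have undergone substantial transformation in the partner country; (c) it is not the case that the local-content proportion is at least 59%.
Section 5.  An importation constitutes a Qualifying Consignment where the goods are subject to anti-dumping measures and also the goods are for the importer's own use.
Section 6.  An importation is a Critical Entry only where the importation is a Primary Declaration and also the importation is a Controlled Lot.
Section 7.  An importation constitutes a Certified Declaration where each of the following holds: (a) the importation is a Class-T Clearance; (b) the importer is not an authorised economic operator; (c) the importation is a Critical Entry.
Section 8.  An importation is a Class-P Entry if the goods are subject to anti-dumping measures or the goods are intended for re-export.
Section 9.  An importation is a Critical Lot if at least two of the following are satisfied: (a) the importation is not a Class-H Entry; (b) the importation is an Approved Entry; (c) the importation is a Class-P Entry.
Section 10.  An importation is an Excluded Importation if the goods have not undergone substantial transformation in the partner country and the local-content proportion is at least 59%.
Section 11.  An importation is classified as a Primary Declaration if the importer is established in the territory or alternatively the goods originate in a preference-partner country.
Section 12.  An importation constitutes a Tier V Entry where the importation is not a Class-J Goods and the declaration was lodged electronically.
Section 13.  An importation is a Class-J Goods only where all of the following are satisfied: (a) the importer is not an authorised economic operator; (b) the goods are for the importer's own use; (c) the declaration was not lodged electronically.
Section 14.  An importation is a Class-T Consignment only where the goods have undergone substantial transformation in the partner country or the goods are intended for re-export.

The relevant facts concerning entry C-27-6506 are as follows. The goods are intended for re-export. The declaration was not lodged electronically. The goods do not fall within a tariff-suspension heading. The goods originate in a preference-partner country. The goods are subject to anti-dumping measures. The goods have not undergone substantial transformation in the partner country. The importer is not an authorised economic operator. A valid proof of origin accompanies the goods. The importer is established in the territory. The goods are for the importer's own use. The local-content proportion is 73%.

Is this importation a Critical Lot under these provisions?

No

section 2 — Class-H Entry: [local-content proportion: 73% ≥ 59%? yes, so negated condition no] OR [the goods are subject to anti-dumping measures? yes] OR [the importer is an authorised economic operator? no] → satisfied.
section 4 — Approved Entry: the goods are intended for home use? no; the goods have undergone substantial transformation in the partner country? no; local-content proportion: 73% ≥ 59%? yes, so negated condition no — 0 of 3 hold (need ≥2) → not satisfied.
section 8 — Class-P Entry: [the goods are subject to anti-dumping measures? yes] OR [the goods are intended for re-export? yes] → satisfied.
section 9 — Critical Lot: not a Class-H Entry (section 2)? no; Approved Entry (section 4)? no; Class-P Entry (section 8)? yes — 1 of 3 hold (need ≥2) → not satisfied.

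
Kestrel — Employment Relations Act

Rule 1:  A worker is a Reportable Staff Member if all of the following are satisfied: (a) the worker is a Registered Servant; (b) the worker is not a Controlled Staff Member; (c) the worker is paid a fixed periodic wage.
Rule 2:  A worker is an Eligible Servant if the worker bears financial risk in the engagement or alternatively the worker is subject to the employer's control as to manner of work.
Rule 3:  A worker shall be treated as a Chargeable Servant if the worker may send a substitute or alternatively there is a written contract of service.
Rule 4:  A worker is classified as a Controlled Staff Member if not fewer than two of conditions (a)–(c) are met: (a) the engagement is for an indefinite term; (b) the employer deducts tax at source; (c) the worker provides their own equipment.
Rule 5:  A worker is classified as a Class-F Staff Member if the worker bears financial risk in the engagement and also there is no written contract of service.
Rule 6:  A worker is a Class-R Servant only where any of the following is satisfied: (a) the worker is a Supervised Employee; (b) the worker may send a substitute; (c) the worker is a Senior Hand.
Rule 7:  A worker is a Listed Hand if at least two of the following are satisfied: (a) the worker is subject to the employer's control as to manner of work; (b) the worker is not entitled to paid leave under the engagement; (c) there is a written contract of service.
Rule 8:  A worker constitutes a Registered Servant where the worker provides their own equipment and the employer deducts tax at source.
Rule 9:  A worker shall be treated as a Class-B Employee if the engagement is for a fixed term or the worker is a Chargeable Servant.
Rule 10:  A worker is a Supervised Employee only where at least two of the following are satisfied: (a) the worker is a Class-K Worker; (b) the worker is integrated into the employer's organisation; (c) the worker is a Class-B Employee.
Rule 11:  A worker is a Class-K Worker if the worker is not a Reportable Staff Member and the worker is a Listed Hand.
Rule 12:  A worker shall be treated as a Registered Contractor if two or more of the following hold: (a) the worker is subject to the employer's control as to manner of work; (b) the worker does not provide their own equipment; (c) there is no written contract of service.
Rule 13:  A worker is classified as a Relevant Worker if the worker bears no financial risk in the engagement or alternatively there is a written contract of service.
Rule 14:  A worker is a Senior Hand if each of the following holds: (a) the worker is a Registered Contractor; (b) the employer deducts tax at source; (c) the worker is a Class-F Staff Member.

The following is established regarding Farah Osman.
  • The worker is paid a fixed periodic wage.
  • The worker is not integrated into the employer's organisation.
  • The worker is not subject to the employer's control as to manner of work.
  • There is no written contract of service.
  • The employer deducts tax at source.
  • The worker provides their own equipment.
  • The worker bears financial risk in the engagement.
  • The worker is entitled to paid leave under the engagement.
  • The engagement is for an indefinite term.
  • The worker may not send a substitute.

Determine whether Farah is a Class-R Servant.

No

rule 8 — Registered Servant: [the worker provides their own equipment? yes] AND [the employer deducts tax at source? yes] → satisfied.
rule 4 — Controlled Staff Member: the engagement is for an indefinite term? yes; the employer deducts tax at source? yes; the worker provides their own equipment? yes — 3 of 3 hold (need ≥2) → satisfied.
rule 1 — Reportable Staff Member: [Registered Servant (rule 8)? yes] AND [not a Controlled Staff Member (rule 4)? no] AND [the worker is paid a fixed periodic wage? yes] → not satisfied.
rule 7 — Listed Hand: the worker is subject to the employer's control as to manner of work? no; the worker is not entitled to paid leave under the engagement? no; there is a written contract of service? no — 0 of 3 hold (need ≥2) → not satisfied.
rule 11 — Class-K Worker: [not a Reportable Staff Member (rule 1)? yes] AND [Listed Hand (rule 7)? no] → not satisfied.
rule 3 — Chargeable Servant: [the worker may send a substitute? no] OR [there is a written contract of service? no] → not satisfied.
rule 9 — Class-B Employee: [the engagement is for a fixed term? no] OR [Chargeable Servant (rule 3)? no] → not satisfied.
rule 10 — Supervised Employee: Class-K Worker (rule 11)? no; the worker is integrated into the employer's organisation? no; Class-B Employee (rule 9)? no — 0 of 3 hold (need ≥2) → not satisfied.
rule 12 — Registered Contractor: the worker is subject to the employer's control as to manner of work? no; the worker does not provide their own equipment? no; there is no written contract of service? yes — 1 of 3 hold (need ≥2) → not satisfied.
rule 5 — Class-F Staff Member: [the worker bears financial risk in the engagement? yes] AND [there is no written contract of service? yes] → satisfied.
rule 14 — Senior Hand: [Registered Contractor (rule 12)? no] AND [the employer deducts tax at source? yes] AND [Class-F Staff Member (rule 5)? yes] → not satisfied.
rule 6 — Class-R Servant: [Supervised Employee (rule 10)? no] OR [the worker may send a substitute? no] OR [Senior Hand (rule 14)? no] → not satisfied.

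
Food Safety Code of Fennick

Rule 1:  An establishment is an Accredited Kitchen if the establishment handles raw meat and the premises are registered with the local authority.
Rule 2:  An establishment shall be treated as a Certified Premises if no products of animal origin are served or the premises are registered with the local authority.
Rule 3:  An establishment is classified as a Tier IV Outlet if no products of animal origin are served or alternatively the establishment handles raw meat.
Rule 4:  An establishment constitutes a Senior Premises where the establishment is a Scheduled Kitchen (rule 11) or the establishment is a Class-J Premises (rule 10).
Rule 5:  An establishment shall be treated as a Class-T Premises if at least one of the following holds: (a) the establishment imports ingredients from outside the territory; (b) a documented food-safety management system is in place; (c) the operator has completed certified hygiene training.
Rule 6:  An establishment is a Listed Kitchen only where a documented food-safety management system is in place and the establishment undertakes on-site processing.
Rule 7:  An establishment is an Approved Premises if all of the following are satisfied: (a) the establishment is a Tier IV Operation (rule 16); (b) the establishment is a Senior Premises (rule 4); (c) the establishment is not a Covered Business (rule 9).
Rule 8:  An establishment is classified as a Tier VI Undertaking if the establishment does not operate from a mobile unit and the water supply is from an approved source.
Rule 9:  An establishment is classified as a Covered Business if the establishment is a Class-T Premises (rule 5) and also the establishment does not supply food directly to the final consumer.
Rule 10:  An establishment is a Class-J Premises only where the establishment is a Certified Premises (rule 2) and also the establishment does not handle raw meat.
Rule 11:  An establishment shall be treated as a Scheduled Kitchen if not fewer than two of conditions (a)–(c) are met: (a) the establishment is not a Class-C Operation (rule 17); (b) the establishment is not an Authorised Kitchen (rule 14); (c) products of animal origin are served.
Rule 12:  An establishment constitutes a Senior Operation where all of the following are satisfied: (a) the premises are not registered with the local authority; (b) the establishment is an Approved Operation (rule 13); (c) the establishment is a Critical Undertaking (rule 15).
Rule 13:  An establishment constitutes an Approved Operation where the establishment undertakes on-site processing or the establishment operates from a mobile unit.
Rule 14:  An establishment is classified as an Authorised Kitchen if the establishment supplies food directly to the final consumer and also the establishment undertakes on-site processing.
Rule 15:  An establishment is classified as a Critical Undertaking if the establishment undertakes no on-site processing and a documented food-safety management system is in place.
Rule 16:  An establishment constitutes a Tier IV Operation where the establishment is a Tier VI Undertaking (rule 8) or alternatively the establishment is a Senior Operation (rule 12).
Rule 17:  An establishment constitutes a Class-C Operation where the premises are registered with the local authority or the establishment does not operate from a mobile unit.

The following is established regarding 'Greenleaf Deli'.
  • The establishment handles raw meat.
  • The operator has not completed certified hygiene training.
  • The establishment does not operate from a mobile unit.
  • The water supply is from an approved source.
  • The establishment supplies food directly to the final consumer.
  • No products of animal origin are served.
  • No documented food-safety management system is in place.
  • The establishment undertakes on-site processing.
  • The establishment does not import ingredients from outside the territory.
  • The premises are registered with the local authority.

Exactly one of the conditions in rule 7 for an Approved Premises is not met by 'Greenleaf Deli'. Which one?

Senior Premises

Under rule 8: the establishment does not operate from a mobile unit? yes; and the water supply is from an approved source? yes. So the establishment is a Tier VI Undertaking.
Under rule 13: the establishment undertakes on-site processing? yes; or the establishment operates from a mobile unit? no. So the establishment is an Approved Operation.
Under rule 15: the establishment undertakes no on-site processing? no; and a documented food-safety management system is in place? no. So the establishment is not a Critical Undertaking.
Under rule 12: the premises are not registered with the local authority? no; and Approved Operation (rule 13)? yes; and Critical Undertaking (rule 15)? no. So the establishment is not a Senior Operation.
Under rule 16: Tier VI Undertaking (rule 8)? yes; or Senior Operation (rule 12)? no. So the establishment is a Tier IV Operation.
Under rule 17: the premises are registered with the local authority? yes; or the establishment does not operate from a mobile unit? yes. So the establishment is a Class-C Operation.
Under rule 14: the establishment supplies food directly to the final consumer? yes; and the establishment undertakes on-site processing? yes. So the establishment is an Authorised Kitchen.
Under rule 11: not a Class-C Operation (rule 17)? no; not an Authorised Kitchen (rule 14)? no; products of animal origin are served? no — 0 of 3 hold (need ≥2) → not satisfied.
Under rule 2: no products of animal origin are served? yes; or the premises are registered with the local authority? yes. So the establishment is a Certified Premises.
Under rule 10: Certified Premises (rule 2)? yes; and the establishment does not handle raw meat? no. So the establishment is not a Class-J Premises.
Under rule 4: Scheduled Kitchen (rule 11)? no; or Class-J Premises (rule 10)? no. So the establishment is not a Senior Premises.
Under rule 5: the establishment imports ingredients from outside the territory? no; or a documented food-safety management system is in place? no; or the operator has completed certified hygiene training? no. So the establishment is not a Class-T Premises.
Under rule 9: Class-T Premises (rule 5)? no; and the establishment does not supply food directly to the final consumer? no. So the establishment is not a Covered Business.
Under rule 7: Tier IV Operation (rule 16)? yes; and Senior Premises (rule 4)? no; and not a Covered Business (rule 9)? yes. So the establishment is not an Approved Premises.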